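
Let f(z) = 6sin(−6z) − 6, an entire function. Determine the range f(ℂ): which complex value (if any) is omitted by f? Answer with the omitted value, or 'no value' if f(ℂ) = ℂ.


Little Picard bounds the complement of f(ℂ) to at most one point.
sin is entire and surjective onto ℂ: for every w ∈ ℂ, sin(ζ) = w has a solution ζ ∈ ℂ (e.g., via the complex inverse arcsin). With ζ = −6z this gives z = ζ/(-6). Then 6·sin(−6z) takes every value in 6·ℂ = ℂ, and adding -6 is a bijection of ℂ. So f is surjective and omits no value. (Note: only on the real line is sin bounded by [−1, 1].)

Omitted value: no value.


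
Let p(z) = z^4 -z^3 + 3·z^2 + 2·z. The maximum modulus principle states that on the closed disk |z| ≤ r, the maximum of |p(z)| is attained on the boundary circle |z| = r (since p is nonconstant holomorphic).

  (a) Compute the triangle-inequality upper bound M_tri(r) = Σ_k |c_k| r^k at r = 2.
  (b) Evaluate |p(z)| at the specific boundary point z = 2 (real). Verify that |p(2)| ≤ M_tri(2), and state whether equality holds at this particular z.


Coefficients: c_0 = 0, c_1 = 2, c_2 = 3, c_3 = -1, c_4 = 1. Radius r = 2.
Part (a). Triangle bound: M_tri(r) = Σ_k |c_k| r^k
  = |0|·2^0 + |2|·2^1 + |3|·2^2 + |-1|·2^3 + |1|·2^4
  = 0 + 4 + 12 + 8 + 16 = 40.
This bounds M(r) := max_{|z|=r} |p(z)| from above; equality holds iff all terms c_k z^k can be made to align in phase at a single z on |z|=r.
Part (b). At z = 2 (real, on the circle |z| = r):
  p(2) = (0)·2^0 + (2)·2^1 + (3)·2^2 + (-1)·2^3 + (1)·2^4 = 24.
  |p(2)| = 24.
Check: |p(2)| = 24 ≤ 40 = M_tri(2). ✓ Equality does not hold at z = 2 (the coefficients have mixed signs, so the terms do not all align in phase there).

M_tri(2) = 40; |p(2)| = 24; equality at z=2: no.


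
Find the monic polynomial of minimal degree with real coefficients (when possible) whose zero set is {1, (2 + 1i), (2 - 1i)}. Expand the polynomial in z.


The polynomial is p(z) = ∏_{α ∈ S} (z − α), where S = {1, (2 + 1i), (2 - 1i)}.
Expanding the product yields: p(z) = z^3 -5·z^2 + 9·z -5.
Note conjugate pairs combine to real quadratics: (z − (2+1i))(z − (2−1i)) = z² − 4z + 5.
The resulting polynomial has degree 3 and real coefficients as required.

p(z) = z^3 -5·z^2 + 9·z -5.


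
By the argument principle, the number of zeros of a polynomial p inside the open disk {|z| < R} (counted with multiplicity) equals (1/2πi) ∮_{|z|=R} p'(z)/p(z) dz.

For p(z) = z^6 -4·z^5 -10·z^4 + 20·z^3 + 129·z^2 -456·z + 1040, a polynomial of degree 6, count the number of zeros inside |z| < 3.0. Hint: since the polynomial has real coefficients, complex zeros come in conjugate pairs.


The zeros of p are: (-3 + 2i), (-3 - 2i), (1 + 2i), (1 - 2i), 4, 4.
Their magnitudes are: 3.606, 3.606, 2.236, 2.236, 4, 4.
Zeros with |z| < R = 3.0: (1 + 2i), (1 - 2i).
Count = 2.
By the argument principle, (1/2πi) ∮_{|z|=R} p'(z)/p(z) dz equals exactly this count.

Number of zeros inside |z| < 3.0: 2.


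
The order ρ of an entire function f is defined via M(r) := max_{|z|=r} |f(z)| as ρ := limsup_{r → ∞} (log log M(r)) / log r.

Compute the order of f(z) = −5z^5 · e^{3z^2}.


M(r) = max_{|z|=r} |-5|·|z|^5·|e^{3z^2}| = 5·r^5 · e^{3r^2} (the factors attain their maxima compatibly on |z|=r). Then log M(r) = log 5 + 5·log r + 3r^2, dominated by the last term, so log log M(r) ~ 2·log r. The polynomial factor -5z^5 contributes only a log r term and does not affect the order. ρ = 2.
Therefore ρ = 2.

Order ρ = 2.


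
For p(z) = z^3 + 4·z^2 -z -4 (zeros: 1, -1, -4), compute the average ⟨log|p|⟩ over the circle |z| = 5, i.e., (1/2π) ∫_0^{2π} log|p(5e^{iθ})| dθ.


Zeros: -4, -1, 1; r = 5.
Inside |z| < r: -4, -1, 1. Outside (|z| ≥ r): ∅.
p(0) = -4, so log|p(0)| = log(4) = 1.3863.
Apply Jensen: I(r) = log|p(0)| + Σ_k log(r/|z_k|), summed over zeros inside |z| < r.
  log(r/|z_k|) for z_k = 1: log(5/1) = 1.6094
  log(r/|z_k|) for z_k = -1: log(5/1) = 1.6094
  log(r/|z_k|) for z_k = -4: log(5/4) = 0.2231
Sum over inside zeros: 3.4420.
I(r) = log|p(0)| + (inside sum) = 1.3863 + 3.4420 = 4.8283.
Closed form (all zeros inside, monic): I(r) = n·log(r) = 3·log(5) = 4.8283. ✓

I(r) ≈ 4.8283.


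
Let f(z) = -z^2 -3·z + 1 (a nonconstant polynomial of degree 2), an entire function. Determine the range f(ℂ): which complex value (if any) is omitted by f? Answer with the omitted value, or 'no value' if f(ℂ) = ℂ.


Little Picard bounds the complement of f(ℂ) to at most one point.
For every w ∈ ℂ, the equation p(z) − w = 0 is a nonconstant polynomial in z and hence has at least one root by the fundamental theorem of algebra. So p is surjective onto ℂ, omitting no value.

Omitted value: no value.


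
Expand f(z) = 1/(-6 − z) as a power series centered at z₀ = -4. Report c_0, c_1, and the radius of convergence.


Let w = z − z₀, so z = z₀ + w.
Then -6 − z = -6 − (z₀ + w) = (-6 − z₀) − w = -2 − w.
f(z) = 1/(-2 − w) = (1/(-2)) · 1/(1 − w/(-2)) = Σ_{n≥0} w^n / (-2)^(n+1).
So c_n = 1/(-2)^(n+1):
  c_0 = 1/(-2)^1 = -1/2.
  c_1 = 1/(-2)^2 = 1/4.
The series is valid for |w/d| < 1, i.e. |z − z₀| < |d|.
Radius of convergence: R = |-6 − z₀| = |-2| = 2 (distance from z₀ to the singularity z = -6).

c_0 = -1/2, c_1 = 1/4; R = 2.


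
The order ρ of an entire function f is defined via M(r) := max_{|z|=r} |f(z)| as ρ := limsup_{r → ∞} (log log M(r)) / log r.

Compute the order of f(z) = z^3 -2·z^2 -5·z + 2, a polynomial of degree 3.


|f(z)| ≤ Σ|c_k|·r^k = O(r^3) as r → ∞. Polynomial growth is O(e^{r^ε}) for every ε > 0 (since r^3/e^{r^ε} → 0), so ρ ≤ ε for all ε > 0, i.e. ρ = 0. Every nonconstant polynomial has order 0.
Therefore ρ = 0.

Order ρ = 0.


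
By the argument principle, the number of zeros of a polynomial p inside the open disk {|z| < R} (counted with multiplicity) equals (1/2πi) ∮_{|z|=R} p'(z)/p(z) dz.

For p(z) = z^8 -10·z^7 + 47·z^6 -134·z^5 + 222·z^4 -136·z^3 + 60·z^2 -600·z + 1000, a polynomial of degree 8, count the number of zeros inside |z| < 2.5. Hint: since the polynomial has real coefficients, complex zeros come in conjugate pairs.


The zeros of p are: (2 + 1i), (2 - 1i), (-1 + 1i), (-1 - 1i), (3 + 1i), (3 - 1i), (1 + 3i), (1 - 3i).
Their magnitudes are: 2.236, 2.236, 1.414, 1.414, 3.162, 3.162, 3.162, 3.162.
Zeros with |z| < R = 2.5: (2 + 1i), (2 - 1i), (-1 + 1i), (-1 - 1i).
Count = 4.
By the argument principle, (1/2πi) ∮_{|z|=R} p'(z)/p(z) dz equals exactly this count.

Number of zeros inside |z| < 2.5: 4.


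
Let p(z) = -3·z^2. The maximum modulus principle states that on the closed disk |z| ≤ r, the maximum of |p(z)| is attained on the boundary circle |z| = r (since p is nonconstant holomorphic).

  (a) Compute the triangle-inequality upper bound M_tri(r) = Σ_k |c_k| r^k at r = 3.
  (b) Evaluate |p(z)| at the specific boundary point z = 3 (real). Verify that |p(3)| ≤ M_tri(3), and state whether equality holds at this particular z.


Coefficients: c_0 = 0, c_1 = 0, c_2 = -3. Radius r = 3.
Part (a). Triangle bound: M_tri(r) = Σ_k |c_k| r^k
  = |0|·3^0 + |0|·3^1 + |-3|·3^2
  = 0 + 0 + 27 = 27.
This bounds M(r) := max_{|z|=r} |p(z)| from above; equality holds iff all terms c_k z^k can be made to align in phase at a single z on |z|=r.
Part (b). At z = 3 (real, on the circle |z| = r):
  p(3) = (0)·3^0 + (0)·3^1 + (-3)·3^2 = -27.
  |p(3)| = 27.
Since all nonzero coefficients share the same sign, |p(3)| = 27 = M_tri(3); the triangle bound is attained at z = 3, so in fact M(r) = 27.

M_tri(3) = 27; |p(3)| = 27; equality at z=3: yes.


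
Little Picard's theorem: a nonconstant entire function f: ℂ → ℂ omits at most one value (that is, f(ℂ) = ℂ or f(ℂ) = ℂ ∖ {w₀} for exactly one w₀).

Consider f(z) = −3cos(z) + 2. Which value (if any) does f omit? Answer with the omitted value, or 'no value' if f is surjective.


Little Picard bounds the complement of f(ℂ) to at most one point.
cos is entire and surjective onto ℂ: for every w ∈ ℂ, cos(ζ) = w has a solution ζ ∈ ℂ (e.g., via the complex inverse arccos). With ζ = z this gives z = ζ/(1). Then -3·cos(z) takes every value in -3·ℂ = ℂ, and adding 2 is a bijection of ℂ. So f is surjective and omits no value. (Note: only on the real line is cos bounded by [−1, 1].)

Omitted value: no value.


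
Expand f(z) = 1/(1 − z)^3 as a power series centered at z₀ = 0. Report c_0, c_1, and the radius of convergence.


Let w = z − z₀, so z = z₀ + w.
Then 1 − z = 1 − (z₀ + w) = (1 − z₀) − w = 1 − w.
f(z) = 1/(1 − w)^3 = (1/(1)^3) · (1 − w/(1))^{−3}.
By the binomial series (1−u)^{−3} = Σ_{n≥0} C(n+2, 2) u^n for |u|<1, with u = w/(1):
  c_n = C(n+2, 2) / (1)^(n+3).
  c_0 = 1/(1)^3 = 1.
  c_1 = 3/(1)^4 = 3.
The series is valid for |w/d| < 1, i.e. |z − z₀| < |d|.
Radius of convergence: R = |1 − z₀| = |1| = 1 (distance from z₀ to the singularity z = 1).

c_0 = 1, c_1 = 3; R = 1.


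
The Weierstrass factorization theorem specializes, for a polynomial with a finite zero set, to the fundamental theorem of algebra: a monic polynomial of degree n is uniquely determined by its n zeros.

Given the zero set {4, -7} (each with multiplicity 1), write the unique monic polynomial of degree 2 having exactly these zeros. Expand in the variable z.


The polynomial is p(z) = ∏_{α ∈ S} (z − α), where S = {4, -7}.
Expanding the product yields: p(z) = z^2 + 3·z -28.
The resulting polynomial has degree 2 and real coefficients as required.

p(z) = z^2 + 3·z -28.


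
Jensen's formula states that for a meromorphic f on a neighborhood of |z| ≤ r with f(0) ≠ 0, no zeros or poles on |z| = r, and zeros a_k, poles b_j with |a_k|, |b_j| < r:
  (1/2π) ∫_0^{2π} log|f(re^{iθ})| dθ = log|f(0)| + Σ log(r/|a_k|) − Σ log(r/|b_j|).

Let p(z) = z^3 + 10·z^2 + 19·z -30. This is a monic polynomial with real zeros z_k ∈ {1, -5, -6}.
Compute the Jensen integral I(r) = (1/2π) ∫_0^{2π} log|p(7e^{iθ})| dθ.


Zeros: -6, -5, 1; r = 7.
Inside |z| < r: -6, -5, 1. Outside (|z| ≥ r): ∅.
p(0) = -30, so log|p(0)| = log(30) = 3.4012.
Apply Jensen: I(r) = log|p(0)| + Σ_k log(r/|z_k|), summed over zeros inside |z| < r.
  log(r/|z_k|) for z_k = 1: log(7/1) = 1.9459
  log(r/|z_k|) for z_k = -5: log(7/5) = 0.3365
  log(r/|z_k|) for z_k = -6: log(7/6) = 0.1542
Sum over inside zeros: 2.4365.
I(r) = log|p(0)| + (inside sum) = 3.4012 + 2.4365 = 5.8377.
Closed form (all zeros inside, monic): I(r) = n·log(r) = 3·log(7) = 5.8377. ✓

I(r) ≈ 5.8377.


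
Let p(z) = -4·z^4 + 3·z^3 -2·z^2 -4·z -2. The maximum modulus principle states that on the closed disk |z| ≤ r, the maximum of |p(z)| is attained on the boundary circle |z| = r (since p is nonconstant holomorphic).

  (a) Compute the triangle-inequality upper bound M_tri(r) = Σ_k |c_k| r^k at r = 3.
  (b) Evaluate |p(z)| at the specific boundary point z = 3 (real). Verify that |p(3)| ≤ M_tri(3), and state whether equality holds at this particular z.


Coefficients: c_0 = -2, c_1 = -4, c_2 = -2, c_3 = 3, c_4 = -4. Radius r = 3.
Part (a). Triangle bound: M_tri(r) = Σ_k |c_k| r^k
  = |-2|·3^0 + |-4|·3^1 + |-2|·3^2 + |3|·3^3 + |-4|·3^4
  = 2 + 12 + 18 + 81 + 324 = 437.
This bounds M(r) := max_{|z|=r} |p(z)| from above; equality holds iff all terms c_k z^k can be made to align in phase at a single z on |z|=r.
Part (b). At z = 3 (real, on the circle |z| = r):
  p(3) = (-2)·3^0 + (-4)·3^1 + (-2)·3^2 + (3)·3^3 + (-4)·3^4 = -275.
  |p(3)| = 275.
Check: |p(3)| = 275 ≤ 437 = M_tri(3). ✓ Equality does not hold at z = 3 (the coefficients have mixed signs, so the terms do not all align in phase there).

M_tri(3) = 437; |p(3)| = 275; equality at z=3: no.


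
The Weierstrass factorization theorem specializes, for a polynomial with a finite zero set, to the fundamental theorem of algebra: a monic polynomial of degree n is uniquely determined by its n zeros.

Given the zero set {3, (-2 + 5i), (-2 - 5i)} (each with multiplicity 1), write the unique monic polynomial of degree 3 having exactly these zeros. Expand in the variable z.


The polynomial is p(z) = ∏_{α ∈ S} (z − α), where S = {3, (-2 + 5i), (-2 - 5i)}.
Expanding the product yields: p(z) = z^3 + z^2 + 17·z -87.
Note conjugate pairs combine to real quadratics: (z − (-2+5i))(z − (-2−5i)) = z² + 4z + 29.
The resulting polynomial has degree 3 and real coefficients as required.

p(z) = z^3 + z^2 + 17·z -87.


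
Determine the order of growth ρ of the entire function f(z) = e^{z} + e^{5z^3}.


Each summand is entire of order 1 and 3 respectively (as in the single-exponential case). The order of a sum is at most the max of the orders, so ρ ≤ 3. For the lower bound: on |z|=r choose arg z so that 5z^3 is real positive; then |e^{5z^3}| = e^{5r^3} while |e^{1z}| ≤ e^{1r^1} = o(e^{5r^3}). So |f| ≥ e^{5r^3}(1 − o(1)) and ρ ≥ 3. Hence ρ = max(1, 3) = 3.
Therefore ρ = 3.

Order ρ = 3.


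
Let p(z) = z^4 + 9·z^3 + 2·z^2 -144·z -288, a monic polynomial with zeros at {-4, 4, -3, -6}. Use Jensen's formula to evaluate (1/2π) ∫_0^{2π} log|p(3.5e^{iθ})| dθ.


Zeros: -6, -4, -3, 4; r = 3.5.
Inside |z| < r: -3. Outside (|z| ≥ r): -6, -4, 4.
p(0) = -288, so log|p(0)| = log(288) = 5.6630.
Apply Jensen: I(r) = log|p(0)| + Σ_k log(r/|z_k|), summed over zeros inside |z| < r.
  log(r/|z_k|) for z_k = -3: log(3.5/3) = 0.1542
  Outside zeros (-6, -4, 4) contribute nothing to the Jensen sum.
Sum over inside zeros: 0.1542.
I(r) = log|p(0)| + (inside sum) = 5.6630 + 0.1542 = 5.8171.
Note: since some zeros are outside |z| ≤ r, the simplified n·log(r) form does NOT apply — only the inside zeros contribute.

I(r) ≈ 5.8171.


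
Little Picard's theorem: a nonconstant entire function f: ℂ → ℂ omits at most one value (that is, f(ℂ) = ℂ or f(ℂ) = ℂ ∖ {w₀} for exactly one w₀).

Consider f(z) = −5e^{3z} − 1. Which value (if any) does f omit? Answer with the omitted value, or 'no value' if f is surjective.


Little Picard bounds the complement of f(ℂ) to at most one point.
e^{3z} is never zero on ℂ, so -5·e^{3z} takes every value in ℂ ∖ {0}. Adding -1 shifts the range to ℂ ∖ {-1}. Thus f omits exactly the value -1.

Omitted value: -1.


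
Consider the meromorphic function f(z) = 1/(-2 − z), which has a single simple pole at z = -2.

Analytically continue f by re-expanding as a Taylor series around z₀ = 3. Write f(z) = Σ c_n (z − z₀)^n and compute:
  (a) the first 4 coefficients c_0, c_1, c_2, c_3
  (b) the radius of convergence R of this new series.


Let w = z − z₀, so z = z₀ + w.
Then -2 − z = -2 − (z₀ + w) = (-2 − z₀) − w = -5 − w.
f(z) = 1/(-5 − w) = (1/(-5)) · 1/(1 − w/(-5)) = Σ_{n≥0} w^n / (-5)^(n+1).
So c_n = 1/(-5)^(n+1):
  c_0 = 1/(-5)^1 = -1/5.
  c_1 = 1/(-5)^2 = 1/25.
  c_2 = 1/(-5)^3 = -1/125.
  c_3 = 1/(-5)^4 = 1/625.
The series is valid for |w/d| < 1, i.e. |z − z₀| < |d|.
Radius of convergence: R = |-2 − z₀| = |-5| = 5 (distance from z₀ to the singularity z = -2).

c_0 = -1/5, c_1 = 1/25, c_2 = -1/125, c_3 = 1/625; R = 5.


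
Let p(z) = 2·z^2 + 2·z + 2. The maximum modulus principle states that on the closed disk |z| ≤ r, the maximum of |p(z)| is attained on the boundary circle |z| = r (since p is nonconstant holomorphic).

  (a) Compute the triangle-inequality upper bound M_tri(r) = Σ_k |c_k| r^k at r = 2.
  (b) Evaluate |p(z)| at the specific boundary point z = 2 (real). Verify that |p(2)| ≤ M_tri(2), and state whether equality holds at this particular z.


Coefficients: c_0 = 2, c_1 = 2, c_2 = 2. Radius r = 2.
Part (a). Triangle bound: M_tri(r) = Σ_k |c_k| r^k
  = |2|·2^0 + |2|·2^1 + |2|·2^2
  = 2 + 4 + 8 = 14.
This bounds M(r) := max_{|z|=r} |p(z)| from above; equality holds iff all terms c_k z^k can be made to align in phase at a single z on |z|=r.
Part (b). At z = 2 (real, on the circle |z| = r):
  p(2) = (2)·2^0 + (2)·2^1 + (2)·2^2 = 14.
  |p(2)| = 14.
Since all nonzero coefficients share the same sign, |p(2)| = 14 = M_tri(2); the triangle bound is attained at z = 2, so in fact M(r) = 14.

M_tri(2) = 14; |p(2)| = 14; equality at z=2: yes.


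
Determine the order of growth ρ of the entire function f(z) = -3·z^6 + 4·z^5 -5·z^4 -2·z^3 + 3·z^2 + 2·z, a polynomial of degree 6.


|f(z)| ≤ Σ|c_k|·r^k = O(r^6) as r → ∞. Polynomial growth is O(e^{r^ε}) for every ε > 0 (since r^6/e^{r^ε} → 0), so ρ ≤ ε for all ε > 0, i.e. ρ = 0. Every nonconstant polynomial has order 0.
Therefore ρ = 0.

Order ρ = 0.


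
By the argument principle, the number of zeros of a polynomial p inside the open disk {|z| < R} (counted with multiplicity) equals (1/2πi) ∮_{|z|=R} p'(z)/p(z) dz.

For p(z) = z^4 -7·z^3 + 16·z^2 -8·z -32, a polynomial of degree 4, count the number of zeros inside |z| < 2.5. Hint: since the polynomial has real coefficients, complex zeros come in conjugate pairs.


The zeros of p are: -1, (2 + 2i), (2 - 2i), 4.
Their magnitudes are: 1, 2.828, 2.828, 4.
Zeros with |z| < R = 2.5: -1.
Count = 1.
By the argument principle, (1/2πi) ∮_{|z|=R} p'(z)/p(z) dz equals exactly this count.

Number of zeros inside |z| < 2.5: 1.


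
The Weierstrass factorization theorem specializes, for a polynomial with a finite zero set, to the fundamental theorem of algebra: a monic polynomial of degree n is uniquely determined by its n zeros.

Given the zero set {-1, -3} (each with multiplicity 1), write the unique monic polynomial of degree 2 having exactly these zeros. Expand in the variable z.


The polynomial is p(z) = ∏_{α ∈ S} (z − α), where S = {-1, -3}.
Expanding the product yields: p(z) = z^2 + 4·z + 3.
The resulting polynomial has degree 2 and real coefficients as required.

p(z) = z^2 + 4·z + 3.


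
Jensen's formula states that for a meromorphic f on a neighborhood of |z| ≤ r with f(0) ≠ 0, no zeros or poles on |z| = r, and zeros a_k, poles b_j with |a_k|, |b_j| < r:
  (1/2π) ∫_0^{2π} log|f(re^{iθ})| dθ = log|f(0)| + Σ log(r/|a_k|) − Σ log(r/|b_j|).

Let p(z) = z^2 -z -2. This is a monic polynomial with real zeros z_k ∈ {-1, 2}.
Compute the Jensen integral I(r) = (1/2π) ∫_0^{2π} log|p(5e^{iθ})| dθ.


Zeros: -1, 2; r = 5.
Inside |z| < r: -1, 2. Outside (|z| ≥ r): ∅.
p(0) = -2, so log|p(0)| = log(2) = 0.6931.
Apply Jensen: I(r) = log|p(0)| + Σ_k log(r/|z_k|), summed over zeros inside |z| < r.
  log(r/|z_k|) for z_k = -1: log(5/1) = 1.6094
  log(r/|z_k|) for z_k = 2: log(5/2) = 0.9163
Sum over inside zeros: 2.5257.
I(r) = log|p(0)| + (inside sum) = 0.6931 + 2.5257 = 3.2189.
Closed form (all zeros inside, monic): I(r) = n·log(r) = 2·log(5) = 3.2189. ✓

I(r) ≈ 3.2189.


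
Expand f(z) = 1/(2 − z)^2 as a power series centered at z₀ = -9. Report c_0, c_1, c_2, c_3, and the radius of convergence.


Let w = z − z₀, so z = z₀ + w.
Then 2 − z = 2 − (z₀ + w) = (2 − z₀) − w = 11 − w.
f(z) = 1/(11 − w)^2 = (1/(11)^2) · (1 − w/(11))^{−2}.
By the binomial series (1−u)^{−2} = Σ_{n≥0} C(n+1, 1) u^n for |u|<1, with u = w/(11):
  c_n = C(n+1, 1) / (11)^(n+2).
  c_0 = 1/(11)^2 = 1/121.
  c_1 = 2/(11)^3 = 2/1331.
  c_2 = 3/(11)^4 = 3/14641.
  c_3 = 4/(11)^5 = 4/161051.
The series is valid for |w/d| < 1, i.e. |z − z₀| < |d|.
Radius of convergence: R = |2 − z₀| = |11| = 11 (distance from z₀ to the singularity z = 2).

c_0 = 1/121, c_1 = 2/1331, c_2 = 3/14641, c_3 = 4/161051; R = 11.


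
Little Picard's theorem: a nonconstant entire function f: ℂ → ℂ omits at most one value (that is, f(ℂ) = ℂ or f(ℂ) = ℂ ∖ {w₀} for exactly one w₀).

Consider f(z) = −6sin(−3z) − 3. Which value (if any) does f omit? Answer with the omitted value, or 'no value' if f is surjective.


Little Picard bounds the complement of f(ℂ) to at most one point.
sin is entire and surjective onto ℂ: for every w ∈ ℂ, sin(ζ) = w has a solution ζ ∈ ℂ (e.g., via the complex inverse arcsin). With ζ = −3z this gives z = ζ/(-3). Then -6·sin(−3z) takes every value in -6·ℂ = ℂ, and adding -3 is a bijection of ℂ. So f is surjective and omits no value. (Note: only on the real line is sin bounded by [−1, 1].)

Omitted value: no value.


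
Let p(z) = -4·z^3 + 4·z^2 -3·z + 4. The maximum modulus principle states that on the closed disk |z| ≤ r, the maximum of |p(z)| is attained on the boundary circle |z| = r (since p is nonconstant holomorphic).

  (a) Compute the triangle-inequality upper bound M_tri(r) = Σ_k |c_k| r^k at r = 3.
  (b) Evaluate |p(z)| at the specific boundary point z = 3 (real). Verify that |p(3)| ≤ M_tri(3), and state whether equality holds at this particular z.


Coefficients: c_0 = 4, c_1 = -3, c_2 = 4, c_3 = -4. Radius r = 3.
Part (a). Triangle bound: M_tri(r) = Σ_k |c_k| r^k
  = |4|·3^0 + |-3|·3^1 + |4|·3^2 + |-4|·3^3
  = 4 + 9 + 36 + 108 = 157.
This bounds M(r) := max_{|z|=r} |p(z)| from above; equality holds iff all terms c_k z^k can be made to align in phase at a single z on |z|=r.
Part (b). At z = 3 (real, on the circle |z| = r):
  p(3) = (4)·3^0 + (-3)·3^1 + (4)·3^2 + (-4)·3^3 = -77.
  |p(3)| = 77.
Check: |p(3)| = 77 ≤ 157 = M_tri(3). ✓ Equality does not hold at z = 3 (the coefficients have mixed signs, so the terms do not all align in phase there).

M_tri(3) = 157; |p(3)| = 77; equality at z=3: no.


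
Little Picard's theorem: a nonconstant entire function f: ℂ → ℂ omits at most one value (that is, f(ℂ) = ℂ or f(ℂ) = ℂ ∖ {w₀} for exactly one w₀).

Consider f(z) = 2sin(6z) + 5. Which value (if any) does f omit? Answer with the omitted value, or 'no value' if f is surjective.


Little Picard bounds the complement of f(ℂ) to at most one point.
sin is entire and surjective onto ℂ: for every w ∈ ℂ, sin(ζ) = w has a solution ζ ∈ ℂ (e.g., via the complex inverse arcsin). With ζ = 6z this gives z = ζ/(6). Then 2·sin(6z) takes every value in 2·ℂ = ℂ, and adding 5 is a bijection of ℂ. So f is surjective and omits no value. (Note: only on the real line is sin bounded by [−1, 1].)

Omitted value: no value.


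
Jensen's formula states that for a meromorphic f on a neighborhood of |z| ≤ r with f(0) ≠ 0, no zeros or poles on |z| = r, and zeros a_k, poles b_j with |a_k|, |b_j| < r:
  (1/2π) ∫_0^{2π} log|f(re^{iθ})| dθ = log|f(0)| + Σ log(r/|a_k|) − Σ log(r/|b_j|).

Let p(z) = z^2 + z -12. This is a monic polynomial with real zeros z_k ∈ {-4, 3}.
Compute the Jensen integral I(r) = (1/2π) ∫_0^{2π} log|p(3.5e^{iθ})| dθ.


Zeros: -4, 3; r = 3.5.
Inside |z| < r: 3. Outside (|z| ≥ r): -4.
p(0) = -12, so log|p(0)| = log(12) = 2.4849.
Apply Jensen: I(r) = log|p(0)| + Σ_k log(r/|z_k|), summed over zeros inside |z| < r.
  log(r/|z_k|) for z_k = 3: log(3.5/3) = 0.1542
  Outside zeros (-4) contribute nothing to the Jensen sum.
Sum over inside zeros: 0.1542.
I(r) = log|p(0)| + (inside sum) = 2.4849 + 0.1542 = 2.6391.
Note: since some zeros are outside |z| ≤ r, the simplified n·log(r) form does NOT apply — only the inside zeros contribute.

I(r) ≈ 2.6391.


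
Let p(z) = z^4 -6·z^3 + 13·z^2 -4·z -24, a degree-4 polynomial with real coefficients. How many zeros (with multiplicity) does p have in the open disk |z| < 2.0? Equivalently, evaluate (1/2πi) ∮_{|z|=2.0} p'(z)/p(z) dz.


The zeros of p are: (2 + 2i), (2 - 2i), -1, 3.
Their magnitudes are: 2.828, 2.828, 1, 3.
Zeros with |z| < R = 2.0: -1.
Count = 1.
By the argument principle, (1/2πi) ∮_{|z|=R} p'(z)/p(z) dz equals exactly this count.

Number of zeros inside |z| < 2.0: 1.


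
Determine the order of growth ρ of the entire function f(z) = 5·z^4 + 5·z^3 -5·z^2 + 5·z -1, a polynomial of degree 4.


|f(z)| ≤ Σ|c_k|·r^k = O(r^4) as r → ∞. Polynomial growth is O(e^{r^ε}) for every ε > 0 (since r^4/e^{r^ε} → 0), so ρ ≤ ε for all ε > 0, i.e. ρ = 0. Every nonconstant polynomial has order 0.
Therefore ρ = 0.

Order ρ = 0.


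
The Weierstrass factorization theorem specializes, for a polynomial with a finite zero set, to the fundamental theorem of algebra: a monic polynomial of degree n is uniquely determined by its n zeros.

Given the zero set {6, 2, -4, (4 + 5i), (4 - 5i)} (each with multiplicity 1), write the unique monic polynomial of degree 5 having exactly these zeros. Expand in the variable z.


The polynomial is p(z) = ∏_{α ∈ S} (z − α), where S = {6, 2, -4, (4 + 5i), (4 - 5i)}.
Expanding the product yields: p(z) = z^5 -12·z^4 + 53·z^3 + 44·z^2 -1204·z + 1968.
Note conjugate pairs combine to real quadratics: (z − (4+5i))(z − (4−5i)) = z² − 8z + 41.
The resulting polynomial has degree 5 and real coefficients as required.

p(z) = z^5 -12·z^4 + 53·z^3 + 44·z^2 -1204·z + 1968.


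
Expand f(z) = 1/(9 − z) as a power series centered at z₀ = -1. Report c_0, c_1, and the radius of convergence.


Let w = z − z₀, so z = z₀ + w.
Then 9 − z = 9 − (z₀ + w) = (9 − z₀) − w = 10 − w.
f(z) = 1/(10 − w) = (1/(10)) · 1/(1 − w/(10)) = Σ_{n≥0} w^n / (10)^(n+1).
So c_n = 1/(10)^(n+1):
  c_0 = 1/(10)^1 = 1/10.
  c_1 = 1/(10)^2 = 1/100.
The series is valid for |w/d| < 1, i.e. |z − z₀| < |d|.
Radius of convergence: R = |9 − z₀| = |10| = 10 (distance from z₀ to the singularity z = 9).

c_0 = 1/10, c_1 = 1/100; R = 10.


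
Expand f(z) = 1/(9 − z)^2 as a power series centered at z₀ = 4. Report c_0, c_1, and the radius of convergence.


Let w = z − z₀, so z = z₀ + w.
Then 9 − z = 9 − (z₀ + w) = (9 − z₀) − w = 5 − w.
f(z) = 1/(5 − w)^2 = (1/(5)^2) · (1 − w/(5))^{−2}.
By the binomial series (1−u)^{−2} = Σ_{n≥0} C(n+1, 1) u^n for |u|<1, with u = w/(5):
  c_n = C(n+1, 1) / (5)^(n+2).
  c_0 = 1/(5)^2 = 1/25.
  c_1 = 2/(5)^3 = 2/125.
The series is valid for |w/d| < 1, i.e. |z − z₀| < |d|.
Radius of convergence: R = |9 − z₀| = |5| = 5 (distance from z₀ to the singularity z = 9).

c_0 = 1/25, c_1 = 2/125; R = 5.


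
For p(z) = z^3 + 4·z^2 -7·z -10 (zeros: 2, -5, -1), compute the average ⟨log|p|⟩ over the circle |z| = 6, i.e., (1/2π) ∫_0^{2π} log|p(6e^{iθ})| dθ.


Zeros: -5, -1, 2; r = 6.
Inside |z| < r: -5, -1, 2. Outside (|z| ≥ r): ∅.
p(0) = -10, so log|p(0)| = log(10) = 2.3026.
Apply Jensen: I(r) = log|p(0)| + Σ_k log(r/|z_k|), summed over zeros inside |z| < r.
  log(r/|z_k|) for z_k = 2: log(6/2) = 1.0986
  log(r/|z_k|) for z_k = -5: log(6/5) = 0.1823
  log(r/|z_k|) for z_k = -1: log(6/1) = 1.7918
Sum over inside zeros: 3.0727.
I(r) = log|p(0)| + (inside sum) = 2.3026 + 3.0727 = 5.3753.
Closed form (all zeros inside, monic): I(r) = n·log(r) = 3·log(6) = 5.3753. ✓

I(r) ≈ 5.3753.


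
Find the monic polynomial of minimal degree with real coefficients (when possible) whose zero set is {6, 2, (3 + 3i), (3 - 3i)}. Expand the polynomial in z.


The polynomial is p(z) = ∏_{α ∈ S} (z − α), where S = {6, 2, (3 + 3i), (3 - 3i)}.
Expanding the product yields: p(z) = z^4 -14·z^3 + 78·z^2 -216·z + 216.
Note conjugate pairs combine to real quadratics: (z − (3+3i))(z − (3−3i)) = z² − 6z + 18.
The resulting polynomial has degree 4 and real coefficients as required.

p(z) = z^4 -14·z^3 + 78·z^2 -216·z + 216.


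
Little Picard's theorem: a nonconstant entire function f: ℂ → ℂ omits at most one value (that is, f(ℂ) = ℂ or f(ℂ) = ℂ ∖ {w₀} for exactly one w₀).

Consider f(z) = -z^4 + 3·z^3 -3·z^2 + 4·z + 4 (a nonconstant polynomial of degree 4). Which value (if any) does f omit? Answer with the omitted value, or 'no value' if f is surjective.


Little Picard bounds the complement of f(ℂ) to at most one point.
For every w ∈ ℂ, the equation p(z) − w = 0 is a nonconstant polynomial in z and hence has at least one root by the fundamental theorem of algebra. So p is surjective onto ℂ, omitting no value.

Omitted value: no value.


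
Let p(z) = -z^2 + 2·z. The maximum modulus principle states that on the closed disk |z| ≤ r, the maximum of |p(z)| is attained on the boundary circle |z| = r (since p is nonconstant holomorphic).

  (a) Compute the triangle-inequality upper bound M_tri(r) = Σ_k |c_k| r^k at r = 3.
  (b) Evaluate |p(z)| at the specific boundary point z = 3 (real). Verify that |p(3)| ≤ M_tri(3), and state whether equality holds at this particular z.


Coefficients: c_0 = 0, c_1 = 2, c_2 = -1. Radius r = 3.
Part (a). Triangle bound: M_tri(r) = Σ_k |c_k| r^k
  = |0|·3^0 + |2|·3^1 + |-1|·3^2
  = 0 + 6 + 9 = 15.
This bounds M(r) := max_{|z|=r} |p(z)| from above; equality holds iff all terms c_k z^k can be made to align in phase at a single z on |z|=r.
Part (b). At z = 3 (real, on the circle |z| = r):
  p(3) = (0)·3^0 + (2)·3^1 + (-1)·3^2 = -3.
  |p(3)| = 3.
Check: |p(3)| = 3 ≤ 15 = M_tri(3). ✓ Equality does not hold at z = 3 (the coefficients have mixed signs, so the terms do not all align in phase there).

M_tri(3) = 15; |p(3)| = 3; equality at z=3: no.


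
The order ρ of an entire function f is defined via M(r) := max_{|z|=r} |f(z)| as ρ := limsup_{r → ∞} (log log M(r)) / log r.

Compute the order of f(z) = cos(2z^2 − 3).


Write cos(w) = (e^{iw} ± e^{−iw})/(2 or 2i), so |cos(w)| ≤ e^{|w|}. With w = 2z^2 − 3, |w| ≤ 2r^2 + 3 on |z|=r, giving M(r) ≤ e^{2r^2 + 3} and ρ ≤ 2. For the lower bound, choose z on |z|=r with 2z^2 purely imaginary of modulus 2r^2; then |cos(2z^2 − 3)| grows like e^{2r^2}/2, so ρ ≥ 2. Hence ρ = 2.
Therefore ρ = 2.

Order ρ = 2.


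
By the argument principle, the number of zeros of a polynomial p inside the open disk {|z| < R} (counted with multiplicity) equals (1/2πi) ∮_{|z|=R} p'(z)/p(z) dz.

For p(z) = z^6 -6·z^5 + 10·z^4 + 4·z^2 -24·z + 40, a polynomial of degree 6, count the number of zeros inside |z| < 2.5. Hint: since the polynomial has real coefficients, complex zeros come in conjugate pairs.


The zeros of p are: (3 + 1i), (3 - 1i), (1 + 1i), (1 - 1i), (-1 + 1i), (-1 - 1i).
Their magnitudes are: 3.162, 3.162, 1.414, 1.414, 1.414, 1.414.
Zeros with |z| < R = 2.5: (1 + 1i), (1 - 1i), (-1 + 1i), (-1 - 1i).
Count = 4.
By the argument principle, (1/2πi) ∮_{|z|=R} p'(z)/p(z) dz equals exactly this count.

Number of zeros inside |z| < 2.5: 4.


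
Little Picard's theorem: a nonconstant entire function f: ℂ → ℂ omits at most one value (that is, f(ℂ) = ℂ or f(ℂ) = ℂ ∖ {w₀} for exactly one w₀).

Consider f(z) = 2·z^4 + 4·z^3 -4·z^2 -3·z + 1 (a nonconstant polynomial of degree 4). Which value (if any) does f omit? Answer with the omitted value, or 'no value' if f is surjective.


Little Picard bounds the complement of f(ℂ) to at most one point.
For every w ∈ ℂ, the equation p(z) − w = 0 is a nonconstant polynomial in z and hence has at least one root by the fundamental theorem of algebra. So p is surjective onto ℂ, omitting no value.

Omitted value: no value.


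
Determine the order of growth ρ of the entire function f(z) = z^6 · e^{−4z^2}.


M(r) = max_{|z|=r} |1|·|z|^6·|e^{−4z^2}| = 1·r^6 · e^{4r^2} (the factors attain their maxima compatibly on |z|=r). Then log M(r) = log 1 + 6·log r + 4r^2, dominated by the last term, so log log M(r) ~ 2·log r. The polynomial factor 1z^6 contributes only a log r term and does not affect the order. ρ = 2.
Therefore ρ = 2.

Order ρ = 2.


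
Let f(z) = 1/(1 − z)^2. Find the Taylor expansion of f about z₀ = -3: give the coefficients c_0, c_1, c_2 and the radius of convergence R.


Let w = z − z₀, so z = z₀ + w.
Then 1 − z = 1 − (z₀ + w) = (1 − z₀) − w = 4 − w.
f(z) = 1/(4 − w)^2 = (1/(4)^2) · (1 − w/(4))^{−2}.
By the binomial series (1−u)^{−2} = Σ_{n≥0} C(n+1, 1) u^n for |u|<1, with u = w/(4):
  c_n = C(n+1, 1) / (4)^(n+2).
  c_0 = 1/(4)^2 = 1/16.
  c_1 = 2/(4)^3 = 1/32.
  c_2 = 3/(4)^4 = 3/256.
The series is valid for |w/d| < 1, i.e. |z − z₀| < |d|.
Radius of convergence: R = |1 − z₀| = |4| = 4 (distance from z₀ to the singularity z = 1).

c_0 = 1/16, c_1 = 1/32, c_2 = 3/256; R = 4.


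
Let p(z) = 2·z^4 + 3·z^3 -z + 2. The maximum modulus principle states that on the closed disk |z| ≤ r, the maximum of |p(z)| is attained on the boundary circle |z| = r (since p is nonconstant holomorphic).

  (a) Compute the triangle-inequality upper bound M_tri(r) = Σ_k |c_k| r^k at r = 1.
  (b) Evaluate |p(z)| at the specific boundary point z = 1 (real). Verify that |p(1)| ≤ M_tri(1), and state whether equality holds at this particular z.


Coefficients: c_0 = 2, c_1 = -1, c_2 = 0, c_3 = 3, c_4 = 2. Radius r = 1.
Part (a). Triangle bound: M_tri(r) = Σ_k |c_k| r^k
  = |2|·1^0 + |-1|·1^1 + |0|·1^2 + |3|·1^3 + |2|·1^4
  = 2 + 1 + 0 + 3 + 2 = 8.
This bounds M(r) := max_{|z|=r} |p(z)| from above; equality holds iff all terms c_k z^k can be made to align in phase at a single z on |z|=r.
Part (b). At z = 1 (real, on the circle |z| = r):
  p(1) = (2)·1^0 + (-1)·1^1 + (0)·1^2 + (3)·1^3 + (2)·1^4 = 6.
  |p(1)| = 6.
Check: |p(1)| = 6 ≤ 8 = M_tri(1). ✓ Equality does not hold at z = 1 (the coefficients have mixed signs, so the terms do not all align in phase there).

M_tri(1) = 8; |p(1)| = 6; equality at z=1: no.


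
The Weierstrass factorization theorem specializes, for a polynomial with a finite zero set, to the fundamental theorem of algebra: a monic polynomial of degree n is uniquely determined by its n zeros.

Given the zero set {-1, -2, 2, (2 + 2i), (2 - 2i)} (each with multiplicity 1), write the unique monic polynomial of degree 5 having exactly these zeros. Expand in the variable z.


The polynomial is p(z) = ∏_{α ∈ S} (z − α), where S = {-1, -2, 2, (2 + 2i), (2 - 2i)}.
Expanding the product yields: p(z) = z^5 -3·z^4 + 20·z^2 -16·z -32.
Note conjugate pairs combine to real quadratics: (z − (2+2i))(z − (2−2i)) = z² − 4z + 8.
The resulting polynomial has degree 5 and real coefficients as required.

p(z) = z^5 -3·z^4 + 20·z^2 -16·z -32.


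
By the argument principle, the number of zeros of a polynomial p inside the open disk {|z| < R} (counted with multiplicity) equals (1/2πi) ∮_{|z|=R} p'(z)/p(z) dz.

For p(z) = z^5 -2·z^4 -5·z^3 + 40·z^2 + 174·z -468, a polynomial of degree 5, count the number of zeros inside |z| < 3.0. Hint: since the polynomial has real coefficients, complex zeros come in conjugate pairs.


The zeros of p are: (-3 + 2i), (-3 - 2i), 2, (3 + 3i), (3 - 3i).
Their magnitudes are: 3.606, 3.606, 2, 4.243, 4.243.
Zeros with |z| < R = 3.0: 2.
Count = 1.
By the argument principle, (1/2πi) ∮_{|z|=R} p'(z)/p(z) dz equals exactly this count.

Number of zeros inside |z| < 3.0: 1.


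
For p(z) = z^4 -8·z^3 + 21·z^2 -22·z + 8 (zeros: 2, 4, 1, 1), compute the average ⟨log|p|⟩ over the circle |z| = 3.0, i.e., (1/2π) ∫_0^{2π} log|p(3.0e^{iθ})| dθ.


Zeros: 1, 1, 2, 4; r = 3.0.
Inside |z| < r: 1, 1, 2. Outside (|z| ≥ r): 4.
p(0) = 8, so log|p(0)| = log(8) = 2.0794.
Apply Jensen: I(r) = log|p(0)| + Σ_k log(r/|z_k|), summed over zeros inside |z| < r.
  log(r/|z_k|) for z_k = 2: log(3.0/2) = 0.4055
  log(r/|z_k|) for z_k = 1: log(3.0/1) = 1.0986
  log(r/|z_k|) for z_k = 1: log(3.0/1) = 1.0986
  Outside zeros (4) contribute nothing to the Jensen sum.
Sum over inside zeros: 2.6027.
I(r) = log|p(0)| + (inside sum) = 2.0794 + 2.6027 = 4.6821.
Note: since some zeros are outside |z| ≤ r, the simplified n·log(r) form does NOT apply — only the inside zeros contribute.

I(r) ≈ 4.6821.


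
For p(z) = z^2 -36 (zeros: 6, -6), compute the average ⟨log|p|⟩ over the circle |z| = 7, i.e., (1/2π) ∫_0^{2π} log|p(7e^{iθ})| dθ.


Zeros: -6, 6; r = 7.
Inside |z| < r: -6, 6. Outside (|z| ≥ r): ∅.
p(0) = -36, so log|p(0)| = log(36) = 3.5835.
Apply Jensen: I(r) = log|p(0)| + Σ_k log(r/|z_k|), summed over zeros inside |z| < r.
  log(r/|z_k|) for z_k = 6: log(7/6) = 0.1542
  log(r/|z_k|) for z_k = -6: log(7/6) = 0.1542
Sum over inside zeros: 0.3083.
I(r) = log|p(0)| + (inside sum) = 3.5835 + 0.3083 = 3.8918.
Closed form (all zeros inside, monic): I(r) = n·log(r) = 2·log(7) = 3.8918. ✓

I(r) ≈ 3.8918.


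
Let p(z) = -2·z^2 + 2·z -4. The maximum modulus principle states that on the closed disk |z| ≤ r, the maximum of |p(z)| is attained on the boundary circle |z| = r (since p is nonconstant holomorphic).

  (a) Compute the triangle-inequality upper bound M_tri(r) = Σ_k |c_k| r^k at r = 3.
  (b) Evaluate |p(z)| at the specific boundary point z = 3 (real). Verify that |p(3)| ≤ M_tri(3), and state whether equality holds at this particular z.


Coefficients: c_0 = -4, c_1 = 2, c_2 = -2. Radius r = 3.
Part (a). Triangle bound: M_tri(r) = Σ_k |c_k| r^k
  = |-4|·3^0 + |2|·3^1 + |-2|·3^2
  = 4 + 6 + 18 = 28.
This bounds M(r) := max_{|z|=r} |p(z)| from above; equality holds iff all terms c_k z^k can be made to align in phase at a single z on |z|=r.
Part (b). At z = 3 (real, on the circle |z| = r):
  p(3) = (-4)·3^0 + (2)·3^1 + (-2)·3^2 = -16.
  |p(3)| = 16.
Check: |p(3)| = 16 ≤ 28 = M_tri(3). ✓ Equality does not hold at z = 3 (the coefficients have mixed signs, so the terms do not all align in phase there).

M_tri(3) = 28; |p(3)| = 16; equality at z=3: no.


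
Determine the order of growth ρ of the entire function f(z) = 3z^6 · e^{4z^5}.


M(r) = max_{|z|=r} |3|·|z|^6·|e^{4z^5}| = 3·r^6 · e^{4r^5} (the factors attain their maxima compatibly on |z|=r). Then log M(r) = log 3 + 6·log r + 4r^5, dominated by the last term, so log log M(r) ~ 5·log r. The polynomial factor 3z^6 contributes only a log r term and does not affect the order. ρ = 5.
Therefore ρ = 5.

Order ρ = 5.


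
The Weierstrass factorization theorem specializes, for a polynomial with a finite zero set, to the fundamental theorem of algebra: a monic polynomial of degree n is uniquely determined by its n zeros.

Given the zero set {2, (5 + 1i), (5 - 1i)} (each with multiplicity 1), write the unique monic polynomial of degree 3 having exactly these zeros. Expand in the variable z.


The polynomial is p(z) = ∏_{α ∈ S} (z − α), where S = {2, (5 + 1i), (5 - 1i)}.
Expanding the product yields: p(z) = z^3 -12·z^2 + 46·z -52.
Note conjugate pairs combine to real quadratics: (z − (5+1i))(z − (5−1i)) = z² − 10z + 26.
The resulting polynomial has degree 3 and real coefficients as required.

p(z) = z^3 -12·z^2 + 46·z -52.


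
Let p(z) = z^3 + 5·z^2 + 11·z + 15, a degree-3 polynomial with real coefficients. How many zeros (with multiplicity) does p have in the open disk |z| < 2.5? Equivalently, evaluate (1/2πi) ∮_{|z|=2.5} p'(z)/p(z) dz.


The zeros of p are: (-1 + 2i), (-1 - 2i), -3.
Their magnitudes are: 2.236, 2.236, 3.
Zeros with |z| < R = 2.5: (-1 + 2i), (-1 - 2i).
Count = 2.
By the argument principle, (1/2πi) ∮_{|z|=R} p'(z)/p(z) dz equals exactly this count.

Number of zeros inside |z| < 2.5: 2.


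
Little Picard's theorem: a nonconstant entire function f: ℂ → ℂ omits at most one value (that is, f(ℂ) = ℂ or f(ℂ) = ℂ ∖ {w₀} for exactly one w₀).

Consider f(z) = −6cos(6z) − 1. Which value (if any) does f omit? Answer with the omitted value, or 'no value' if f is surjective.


Little Picard bounds the complement of f(ℂ) to at most one point.
cos is entire and surjective onto ℂ: for every w ∈ ℂ, cos(ζ) = w has a solution ζ ∈ ℂ (e.g., via the complex inverse arccos). With ζ = 6z this gives z = ζ/(6). Then -6·cos(6z) takes every value in -6·ℂ = ℂ, and adding -1 is a bijection of ℂ. So f is surjective and omits no value. (Note: only on the real line is cos bounded by [−1, 1].)

Omitted value: no value.


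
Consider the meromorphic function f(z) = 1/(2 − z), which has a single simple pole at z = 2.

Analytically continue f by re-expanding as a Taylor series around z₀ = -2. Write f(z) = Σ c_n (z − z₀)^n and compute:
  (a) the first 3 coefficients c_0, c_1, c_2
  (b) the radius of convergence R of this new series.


Let w = z − z₀, so z = z₀ + w.
Then 2 − z = 2 − (z₀ + w) = (2 − z₀) − w = 4 − w.
f(z) = 1/(4 − w) = (1/(4)) · 1/(1 − w/(4)) = Σ_{n≥0} w^n / (4)^(n+1).
So c_n = 1/(4)^(n+1):
  c_0 = 1/(4)^1 = 1/4.
  c_1 = 1/(4)^2 = 1/16.
  c_2 = 1/(4)^3 = 1/64.
The series is valid for |w/d| < 1, i.e. |z − z₀| < |d|.
Radius of convergence: R = |2 − z₀| = |4| = 4 (distance from z₀ to the singularity z = 2).

c_0 = 1/4, c_1 = 1/16, c_2 = 1/64; R = 4.
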